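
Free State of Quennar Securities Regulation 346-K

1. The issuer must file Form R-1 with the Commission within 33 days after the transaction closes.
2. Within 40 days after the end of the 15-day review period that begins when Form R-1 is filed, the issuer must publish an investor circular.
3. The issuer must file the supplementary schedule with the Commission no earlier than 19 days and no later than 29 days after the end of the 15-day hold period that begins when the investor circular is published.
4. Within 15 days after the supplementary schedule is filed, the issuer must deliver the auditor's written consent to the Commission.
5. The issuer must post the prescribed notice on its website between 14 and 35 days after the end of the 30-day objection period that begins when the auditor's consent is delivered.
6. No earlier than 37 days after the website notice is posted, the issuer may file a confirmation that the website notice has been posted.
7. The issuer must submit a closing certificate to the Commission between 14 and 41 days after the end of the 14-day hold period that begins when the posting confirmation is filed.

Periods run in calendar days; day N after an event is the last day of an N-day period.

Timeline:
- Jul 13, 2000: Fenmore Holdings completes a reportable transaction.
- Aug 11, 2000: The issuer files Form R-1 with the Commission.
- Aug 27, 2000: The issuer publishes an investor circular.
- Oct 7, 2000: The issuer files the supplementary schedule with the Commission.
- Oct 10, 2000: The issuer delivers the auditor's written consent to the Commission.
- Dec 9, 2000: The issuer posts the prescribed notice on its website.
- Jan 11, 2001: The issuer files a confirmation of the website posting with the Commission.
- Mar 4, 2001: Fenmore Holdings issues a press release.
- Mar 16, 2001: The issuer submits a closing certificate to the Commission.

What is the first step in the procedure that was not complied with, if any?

Step 1 — counting 33 days from Jul 13, 2000 (when the transaction closes) gives a deadline of Aug 15, 2000; done Aug 11, 2000 — timely.
Step 2 — counting 40 days from Aug 26, 2000 (end of the 15-day review period, which began when Form R-1 is filed on Aug 11, 2000) gives a deadline of Oct 5, 2000; completed Aug 27, 2000, before the deadline.
Step 3 — 19 and 29 days from Sep 11, 2000 (end of the 15-day hold period, which began when the investor circular is published on Aug 27, 2000) are Sep 30, 2000 and Oct 10, 2000 respectively; done Oct 7, 2000, which is between those dates.
Step 4 — counting 15 days from Oct 7, 2000 (when the supplementary schedule is filed) gives a deadline of Oct 22, 2000; Oct 10, 2000 is within that limit.
Step 5 — 14 and 35 days from Nov 9, 2000 (end of the 30-day objection period, which began when the auditor's consent is delivered on Oct 10, 2000) are Nov 23, 2000 and Dec 14, 2000 respectively; done Dec 9, 2000, which is between those dates.
Step 6 — must wait 37 days from Dec 9, 2000 (when the website notice is posted), so not before Jan 15, 2001; Jan 11, 2001 is 4 days before the earliest permitted date.
The analysis stops there.

Step 6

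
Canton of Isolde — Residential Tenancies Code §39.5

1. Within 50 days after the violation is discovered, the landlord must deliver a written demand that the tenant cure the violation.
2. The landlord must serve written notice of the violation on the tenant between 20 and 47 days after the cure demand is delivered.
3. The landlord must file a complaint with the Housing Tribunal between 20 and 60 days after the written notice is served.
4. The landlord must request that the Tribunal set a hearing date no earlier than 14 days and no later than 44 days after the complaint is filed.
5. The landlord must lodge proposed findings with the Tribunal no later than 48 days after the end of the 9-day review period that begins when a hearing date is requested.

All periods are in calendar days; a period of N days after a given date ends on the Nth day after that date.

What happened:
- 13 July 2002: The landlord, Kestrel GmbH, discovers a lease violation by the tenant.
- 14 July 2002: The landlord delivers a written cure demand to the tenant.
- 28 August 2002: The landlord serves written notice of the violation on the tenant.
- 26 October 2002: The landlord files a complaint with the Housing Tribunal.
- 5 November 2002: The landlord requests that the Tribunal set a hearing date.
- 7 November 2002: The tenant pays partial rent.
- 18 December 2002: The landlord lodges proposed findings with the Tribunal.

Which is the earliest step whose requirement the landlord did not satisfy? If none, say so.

Step 1 — counting 50 days from 13 July 2002 (when the violation is discovered) gives a deadline of 1 September 2002; done 14 July 2002 — timely.
Step 2 — 20 and 47 days from 14 July 2002 (when the cure demand is delivered) are 3 August 2002 and 30 August 2002 respectively; done 28 August 2002 — within the window.
Step 3 — 20 and 60 days from 28 August 2002 (when the written notice is served) are 17 September 2002 and 27 October 2002 respectively; 26 October 2002 falls inside that range.
Step 4 — 14 and 44 days from 26 October 2002 (when the complaint is filed) are 9 November 2002 and 9 December 2002 respectively; done 5 November 2002 — 4 days before the window opened.

Step 4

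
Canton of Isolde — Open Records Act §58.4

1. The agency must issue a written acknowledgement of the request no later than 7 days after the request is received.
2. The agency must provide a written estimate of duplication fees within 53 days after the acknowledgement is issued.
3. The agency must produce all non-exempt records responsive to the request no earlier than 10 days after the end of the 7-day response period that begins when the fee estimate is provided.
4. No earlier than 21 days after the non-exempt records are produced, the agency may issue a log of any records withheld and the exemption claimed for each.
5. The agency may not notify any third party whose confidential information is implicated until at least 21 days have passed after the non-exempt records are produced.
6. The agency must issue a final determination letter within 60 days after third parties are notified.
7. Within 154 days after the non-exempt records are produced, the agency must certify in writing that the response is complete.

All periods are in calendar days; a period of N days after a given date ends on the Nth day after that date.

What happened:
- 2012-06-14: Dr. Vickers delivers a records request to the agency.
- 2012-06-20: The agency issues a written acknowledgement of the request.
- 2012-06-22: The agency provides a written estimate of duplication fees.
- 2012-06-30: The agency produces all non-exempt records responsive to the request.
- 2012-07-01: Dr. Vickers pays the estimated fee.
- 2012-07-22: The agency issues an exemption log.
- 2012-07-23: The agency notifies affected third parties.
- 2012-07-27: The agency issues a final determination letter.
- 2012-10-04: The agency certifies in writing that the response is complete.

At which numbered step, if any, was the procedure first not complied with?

Step 3

Step 1 — counting 7 days from 2012-06-14 (when the request is received) gives a deadline of 2012-06-21; done 2012-06-20 — timely.
Step 2 — counting 53 days from 2012-06-20 (when the acknowledgement is issued) gives a deadline of 2012-08-12; completed 2012-06-22, before the deadline.
Step 3 — must wait 10 days from 2012-06-29 (end of the 7-day response period, which began when the fee estimate is provided on 2012-06-22), so not before 2012-07-09; done 2012-06-30 — 9 days too early.
The procedure was therefore not followed at step 3.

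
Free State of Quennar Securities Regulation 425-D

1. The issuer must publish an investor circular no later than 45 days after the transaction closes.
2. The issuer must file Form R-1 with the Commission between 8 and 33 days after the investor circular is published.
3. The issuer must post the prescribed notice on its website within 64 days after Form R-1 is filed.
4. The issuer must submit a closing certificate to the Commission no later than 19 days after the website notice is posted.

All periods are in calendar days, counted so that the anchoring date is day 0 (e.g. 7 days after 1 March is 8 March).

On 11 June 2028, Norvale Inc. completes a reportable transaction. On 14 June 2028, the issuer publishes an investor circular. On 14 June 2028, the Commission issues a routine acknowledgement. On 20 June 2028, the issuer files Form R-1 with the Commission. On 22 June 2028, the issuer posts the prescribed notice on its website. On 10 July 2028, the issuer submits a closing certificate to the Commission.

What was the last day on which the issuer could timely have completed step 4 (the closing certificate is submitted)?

11 July 2028

Step 4 runs from 22 June 2028, when the website notice is posted. 19 days after 22 June 2028 is 11 July 2028.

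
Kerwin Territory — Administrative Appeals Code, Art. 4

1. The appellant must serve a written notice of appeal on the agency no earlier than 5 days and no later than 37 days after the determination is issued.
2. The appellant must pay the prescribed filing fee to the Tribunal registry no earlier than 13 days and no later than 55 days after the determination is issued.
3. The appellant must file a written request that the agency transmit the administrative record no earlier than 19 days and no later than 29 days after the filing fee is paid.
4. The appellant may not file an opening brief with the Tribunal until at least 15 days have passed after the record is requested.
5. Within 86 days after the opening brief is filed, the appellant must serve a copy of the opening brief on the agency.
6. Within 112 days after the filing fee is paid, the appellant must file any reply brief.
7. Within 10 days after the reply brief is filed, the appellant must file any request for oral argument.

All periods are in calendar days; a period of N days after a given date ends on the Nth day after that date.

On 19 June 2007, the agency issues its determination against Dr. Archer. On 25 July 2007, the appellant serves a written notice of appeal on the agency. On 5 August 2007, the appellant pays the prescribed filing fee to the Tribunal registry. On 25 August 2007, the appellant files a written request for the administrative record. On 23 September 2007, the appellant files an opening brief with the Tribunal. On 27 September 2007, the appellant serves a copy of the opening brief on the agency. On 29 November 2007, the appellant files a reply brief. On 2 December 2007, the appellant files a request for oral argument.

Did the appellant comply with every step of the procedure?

No

Step 1: the window is 5–37 days after 19 June 2007 (when the determination is issued), so 24 June 2007 through 26 July 2007; 25 July 2007 falls inside that range.
Step 2: the window is 13–55 days after 19 June 2007 (when the determination is issued), so 2 July 2007 through 13 August 2007; 5 August 2007 falls inside that range.
Step 3: the window is 19–29 days after 5 August 2007 (when the filing fee is paid), so 24 August 2007 through 3 September 2007; 25 August 2007 falls inside that range.
Step 4: the earliest permitted date is 15 days after 25 August 2007 (when the record is requested), i.e. 9 September 2007; done 23 September 2007, after the minimum wait.
Step 5: 86 days after 23 September 2007 (when the opening brief is filed) is 18 December 2007; 27 September 2007 is within that limit.
Step 6: 112 days after 5 August 2007 (when the filing fee is paid) is 25 November 2007; 29 November 2007 misses that deadline by 4 days.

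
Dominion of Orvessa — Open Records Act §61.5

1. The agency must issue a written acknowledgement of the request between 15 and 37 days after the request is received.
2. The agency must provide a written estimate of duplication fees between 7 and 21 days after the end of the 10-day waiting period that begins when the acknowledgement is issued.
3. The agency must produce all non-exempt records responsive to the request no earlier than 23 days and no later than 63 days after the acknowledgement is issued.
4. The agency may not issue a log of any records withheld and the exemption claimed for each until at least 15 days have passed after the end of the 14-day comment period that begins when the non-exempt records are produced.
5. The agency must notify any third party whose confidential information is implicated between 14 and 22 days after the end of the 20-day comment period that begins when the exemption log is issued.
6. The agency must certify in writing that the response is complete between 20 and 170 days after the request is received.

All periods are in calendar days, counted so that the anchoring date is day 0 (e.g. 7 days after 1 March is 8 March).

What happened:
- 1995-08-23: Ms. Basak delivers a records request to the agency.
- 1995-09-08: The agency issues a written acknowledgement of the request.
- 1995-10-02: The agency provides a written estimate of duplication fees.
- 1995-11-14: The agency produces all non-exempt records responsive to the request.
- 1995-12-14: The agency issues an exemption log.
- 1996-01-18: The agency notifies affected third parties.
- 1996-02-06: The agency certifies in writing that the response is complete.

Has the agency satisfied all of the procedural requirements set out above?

Step 1: the window is 15–37 days after 1995-08-23 (when the request is received), so 1995-09-07 through 1995-09-29; 1995-09-08 falls inside that range.
Step 2: the window is 7–21 days after 1995-09-18 (end of the 10-day waiting period, which began when the acknowledgement is issued on 1995-09-08), so 1995-09-25 through 1995-10-09; done 1995-10-02, which is between those dates.
Step 3: the window is 23–63 days after 1995-09-08 (when the acknowledgement is issued), so 1995-10-01 through 1995-11-10; done 1995-11-14 — 4 days after the window closed.

No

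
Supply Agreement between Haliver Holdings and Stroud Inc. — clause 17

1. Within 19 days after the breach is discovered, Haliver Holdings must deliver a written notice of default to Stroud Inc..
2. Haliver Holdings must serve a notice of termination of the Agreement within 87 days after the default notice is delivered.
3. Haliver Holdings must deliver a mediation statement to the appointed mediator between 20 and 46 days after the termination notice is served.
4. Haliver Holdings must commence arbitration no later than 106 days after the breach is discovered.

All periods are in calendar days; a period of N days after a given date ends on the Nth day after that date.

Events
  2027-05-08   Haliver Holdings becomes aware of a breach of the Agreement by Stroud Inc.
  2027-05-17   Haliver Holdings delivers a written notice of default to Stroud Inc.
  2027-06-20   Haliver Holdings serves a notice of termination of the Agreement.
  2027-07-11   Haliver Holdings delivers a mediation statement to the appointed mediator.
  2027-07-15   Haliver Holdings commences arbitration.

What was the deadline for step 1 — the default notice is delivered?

Step 1 runs from 2027-05-08, when the breach is discovered. 19 days after 2027-05-08 is 2027-05-27.

2027-05-27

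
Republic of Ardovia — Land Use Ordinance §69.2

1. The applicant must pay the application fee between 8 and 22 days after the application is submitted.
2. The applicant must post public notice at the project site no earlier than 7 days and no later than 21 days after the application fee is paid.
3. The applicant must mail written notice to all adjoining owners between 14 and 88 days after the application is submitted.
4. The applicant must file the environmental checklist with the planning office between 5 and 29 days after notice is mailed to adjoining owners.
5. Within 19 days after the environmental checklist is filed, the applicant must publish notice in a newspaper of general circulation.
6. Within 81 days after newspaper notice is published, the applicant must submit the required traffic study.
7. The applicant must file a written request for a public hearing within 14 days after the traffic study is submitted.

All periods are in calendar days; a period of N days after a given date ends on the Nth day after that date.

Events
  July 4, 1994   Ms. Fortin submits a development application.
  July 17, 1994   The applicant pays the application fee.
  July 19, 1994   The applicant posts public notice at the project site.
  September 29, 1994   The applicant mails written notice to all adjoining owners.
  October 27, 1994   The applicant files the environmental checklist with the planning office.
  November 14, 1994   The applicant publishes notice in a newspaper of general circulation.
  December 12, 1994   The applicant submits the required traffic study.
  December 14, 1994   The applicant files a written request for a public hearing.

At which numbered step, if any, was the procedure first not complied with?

(1) the permitted window runs from July 4, 1994 + 8 = July 12, 1994 to July 4, 1994 + 22 = July 26, 1994; July 17, 1994 falls inside that range.
(2) the permitted window runs from July 17, 1994 + 7 = July 24, 1994 to July 17, 1994 + 21 = August 7, 1994; July 19, 1994 is 5 days too early.

Step 2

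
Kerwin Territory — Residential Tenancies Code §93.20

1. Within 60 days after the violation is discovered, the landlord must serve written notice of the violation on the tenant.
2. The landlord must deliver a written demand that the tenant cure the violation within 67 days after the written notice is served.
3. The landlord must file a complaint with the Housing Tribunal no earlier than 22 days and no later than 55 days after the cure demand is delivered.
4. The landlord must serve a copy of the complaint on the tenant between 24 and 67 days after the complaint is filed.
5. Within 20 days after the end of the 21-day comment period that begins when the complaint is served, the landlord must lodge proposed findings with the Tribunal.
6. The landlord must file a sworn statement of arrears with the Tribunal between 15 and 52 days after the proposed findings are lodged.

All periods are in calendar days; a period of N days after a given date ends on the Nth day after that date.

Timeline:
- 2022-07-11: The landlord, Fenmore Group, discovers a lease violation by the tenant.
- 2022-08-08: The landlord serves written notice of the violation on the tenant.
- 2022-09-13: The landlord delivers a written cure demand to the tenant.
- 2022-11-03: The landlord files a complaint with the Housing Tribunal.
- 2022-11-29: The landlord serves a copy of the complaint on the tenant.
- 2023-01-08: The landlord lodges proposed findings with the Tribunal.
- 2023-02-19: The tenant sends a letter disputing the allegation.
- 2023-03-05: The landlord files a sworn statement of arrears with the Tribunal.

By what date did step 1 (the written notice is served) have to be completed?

Step 1 runs from 2022-07-11, when the violation is discovered. 60 days after 2022-07-11 is 2022-09-09.

2022-09-09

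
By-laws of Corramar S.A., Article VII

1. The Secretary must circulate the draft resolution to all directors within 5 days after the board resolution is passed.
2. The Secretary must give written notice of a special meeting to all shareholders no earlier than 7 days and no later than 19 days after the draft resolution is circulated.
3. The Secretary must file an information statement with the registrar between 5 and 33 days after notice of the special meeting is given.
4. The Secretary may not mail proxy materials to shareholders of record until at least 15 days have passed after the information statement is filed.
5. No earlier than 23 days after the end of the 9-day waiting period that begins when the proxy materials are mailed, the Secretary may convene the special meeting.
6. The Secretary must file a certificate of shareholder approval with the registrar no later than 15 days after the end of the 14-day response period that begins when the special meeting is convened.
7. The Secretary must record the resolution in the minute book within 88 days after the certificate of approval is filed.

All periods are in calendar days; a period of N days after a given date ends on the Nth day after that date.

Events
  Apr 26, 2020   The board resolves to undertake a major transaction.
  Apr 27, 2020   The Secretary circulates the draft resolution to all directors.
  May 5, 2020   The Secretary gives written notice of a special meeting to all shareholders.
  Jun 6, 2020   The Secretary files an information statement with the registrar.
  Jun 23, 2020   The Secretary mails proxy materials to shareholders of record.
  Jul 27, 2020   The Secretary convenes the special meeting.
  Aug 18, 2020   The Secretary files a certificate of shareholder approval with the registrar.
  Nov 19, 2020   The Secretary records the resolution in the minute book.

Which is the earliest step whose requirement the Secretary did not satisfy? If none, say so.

Step 7

Step 1 — counting 5 days from Apr 26, 2020 (when the board resolution is passed) gives a deadline of May 1, 2020; Apr 27, 2020 is within that limit.
Step 2 — 7 and 19 days from Apr 27, 2020 (when the draft resolution is circulated) are May 4, 2020 and May 16, 2020 respectively; done May 5, 2020, which is between those dates.
Step 3 — 5 and 33 days from May 5, 2020 (when notice of the special meeting is given) are May 10, 2020 and Jun 7, 2020 respectively; done Jun 6, 2020 — within the window.
Step 4 — must wait 15 days from Jun 6, 2020 (when the information statement is filed), so not before Jun 21, 2020; done Jun 23, 2020, after the minimum wait.
Step 5 — must wait 23 days from Jul 2, 2020 (end of the 9-day waiting period, which began when the proxy materials are mailed on Jun 23, 2020), so not before Jul 25, 2020; done Jul 27, 2020, after the minimum wait.
Step 6 — counting 15 days from Aug 10, 2020 (end of the 14-day response period, which began when the special meeting is convened on Jul 27, 2020) gives a deadline of Aug 25, 2020; completed Aug 18, 2020, before the deadline.
Step 7 — counting 88 days from Aug 18, 2020 (when the certificate of approval is filed) gives a deadline of Nov 14, 2020; Nov 19, 2020 misses that deadline by 5 days.
The analysis stops there.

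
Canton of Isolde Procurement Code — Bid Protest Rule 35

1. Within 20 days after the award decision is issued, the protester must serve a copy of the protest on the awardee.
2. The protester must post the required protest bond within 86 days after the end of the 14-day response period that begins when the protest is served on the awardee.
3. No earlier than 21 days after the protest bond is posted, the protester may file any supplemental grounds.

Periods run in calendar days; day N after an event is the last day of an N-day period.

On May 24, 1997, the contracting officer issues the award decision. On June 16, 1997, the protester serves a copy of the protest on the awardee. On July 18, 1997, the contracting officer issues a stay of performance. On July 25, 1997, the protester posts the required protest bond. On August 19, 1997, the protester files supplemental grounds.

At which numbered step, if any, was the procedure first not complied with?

Step 1 — counting 20 days from May 24, 1997 (when the award decision is issued) gives a deadline of June 13, 1997; not done until June 16, 1997, 3 days after the deadline.

Step 1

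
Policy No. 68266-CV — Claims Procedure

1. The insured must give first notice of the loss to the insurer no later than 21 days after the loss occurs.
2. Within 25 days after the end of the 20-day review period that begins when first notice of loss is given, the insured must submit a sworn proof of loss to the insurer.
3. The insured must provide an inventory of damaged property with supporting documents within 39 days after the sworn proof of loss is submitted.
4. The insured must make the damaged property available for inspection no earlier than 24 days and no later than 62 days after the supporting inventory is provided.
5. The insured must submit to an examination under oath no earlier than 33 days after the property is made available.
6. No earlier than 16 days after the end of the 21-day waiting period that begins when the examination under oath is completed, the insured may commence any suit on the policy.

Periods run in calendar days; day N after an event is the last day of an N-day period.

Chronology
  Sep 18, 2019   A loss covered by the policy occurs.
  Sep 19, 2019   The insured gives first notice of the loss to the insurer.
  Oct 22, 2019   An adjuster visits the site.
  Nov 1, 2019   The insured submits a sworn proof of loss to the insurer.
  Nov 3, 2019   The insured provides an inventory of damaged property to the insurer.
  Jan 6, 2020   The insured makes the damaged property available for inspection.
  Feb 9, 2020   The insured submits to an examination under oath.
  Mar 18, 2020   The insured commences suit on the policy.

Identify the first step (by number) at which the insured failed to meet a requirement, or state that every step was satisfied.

Step 4

Step 1 — counting 21 days from Sep 18, 2019 (when the loss occurs) gives a deadline of Oct 9, 2019; done Sep 19, 2019 — timely.
Step 2 — counting 25 days from Oct 9, 2019 (end of the 20-day review period, which began when first notice of loss is given on Sep 19, 2019) gives a deadline of Nov 3, 2019; completed Nov 1, 2019, before the deadline.
Step 3 — counting 39 days from Nov 1, 2019 (when the sworn proof of loss is submitted) gives a deadline of Dec 10, 2019; Nov 3, 2019 is within that limit.
Step 4 — 24 and 62 days from Nov 3, 2019 (when the supporting inventory is provided) are Nov 27, 2019 and Jan 4, 2020 respectively; done Jan 6, 2020 — 2 days after the window closed.
The analysis stops there.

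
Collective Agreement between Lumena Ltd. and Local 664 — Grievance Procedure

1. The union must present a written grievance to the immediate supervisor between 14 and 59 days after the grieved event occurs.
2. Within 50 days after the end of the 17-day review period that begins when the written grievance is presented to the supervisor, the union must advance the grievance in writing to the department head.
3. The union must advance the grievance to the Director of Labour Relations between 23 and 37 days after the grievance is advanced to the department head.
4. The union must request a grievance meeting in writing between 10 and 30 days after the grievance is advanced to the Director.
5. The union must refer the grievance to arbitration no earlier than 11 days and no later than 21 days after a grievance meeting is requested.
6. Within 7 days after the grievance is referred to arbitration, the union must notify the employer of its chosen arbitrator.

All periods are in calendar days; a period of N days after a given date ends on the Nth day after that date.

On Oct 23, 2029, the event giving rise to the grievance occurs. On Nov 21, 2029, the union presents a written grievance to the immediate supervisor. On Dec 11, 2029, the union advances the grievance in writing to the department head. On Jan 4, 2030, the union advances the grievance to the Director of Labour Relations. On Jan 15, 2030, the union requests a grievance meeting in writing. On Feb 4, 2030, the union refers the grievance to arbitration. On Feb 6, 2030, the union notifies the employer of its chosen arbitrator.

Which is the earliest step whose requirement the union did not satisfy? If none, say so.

Step 1 — 14 and 59 days from Oct 23, 2029 (when the grieved event occurs) are Nov 6, 2029 and Dec 21, 2029 respectively; done Nov 21, 2029, which is between those dates.
Step 2 — counting 50 days from Dec 8, 2029 (end of the 17-day review period, which began when the written grievance is presented to the supervisor on Nov 21, 2029) gives a deadline of Jan 27, 2030; done Dec 11, 2029 — timely.
Step 3 — 23 and 37 days from Dec 11, 2029 (when the grievance is advanced to the department head) are Jan 3, 2030 and Jan 17, 2030 respectively; done Jan 4, 2030, which is between those dates.
Step 4 — 10 and 30 days from Jan 4, 2030 (when the grievance is advanced to the Director) are Jan 14, 2030 and Feb 3, 2030 respectively; done Jan 15, 2030 — within the window.
Step 5 — 11 and 21 days from Jan 15, 2030 (when a grievance meeting is requested) are Jan 26, 2030 and Feb 5, 2030 respectively; done Feb 4, 2030 — within the window.
Step 6 — counting 7 days from Feb 4, 2030 (when the grievance is referred to arbitration) gives a deadline of Feb 11, 2030; Feb 6, 2030 is within that limit.

None — every step was satisfied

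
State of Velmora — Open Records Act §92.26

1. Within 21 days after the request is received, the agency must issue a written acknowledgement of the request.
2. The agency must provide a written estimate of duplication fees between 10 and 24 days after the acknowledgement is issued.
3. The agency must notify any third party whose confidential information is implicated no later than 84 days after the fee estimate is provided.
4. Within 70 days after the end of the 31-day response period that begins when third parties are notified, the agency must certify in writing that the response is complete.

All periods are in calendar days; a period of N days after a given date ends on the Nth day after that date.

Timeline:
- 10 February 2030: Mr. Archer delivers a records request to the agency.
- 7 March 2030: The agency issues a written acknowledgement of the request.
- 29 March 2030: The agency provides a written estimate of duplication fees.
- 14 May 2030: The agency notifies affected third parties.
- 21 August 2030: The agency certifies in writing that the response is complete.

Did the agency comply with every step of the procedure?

No

(1) due by 10 February 2030 + 21 days = 3 March 2030; not done until 7 March 2030, 4 days after the deadline.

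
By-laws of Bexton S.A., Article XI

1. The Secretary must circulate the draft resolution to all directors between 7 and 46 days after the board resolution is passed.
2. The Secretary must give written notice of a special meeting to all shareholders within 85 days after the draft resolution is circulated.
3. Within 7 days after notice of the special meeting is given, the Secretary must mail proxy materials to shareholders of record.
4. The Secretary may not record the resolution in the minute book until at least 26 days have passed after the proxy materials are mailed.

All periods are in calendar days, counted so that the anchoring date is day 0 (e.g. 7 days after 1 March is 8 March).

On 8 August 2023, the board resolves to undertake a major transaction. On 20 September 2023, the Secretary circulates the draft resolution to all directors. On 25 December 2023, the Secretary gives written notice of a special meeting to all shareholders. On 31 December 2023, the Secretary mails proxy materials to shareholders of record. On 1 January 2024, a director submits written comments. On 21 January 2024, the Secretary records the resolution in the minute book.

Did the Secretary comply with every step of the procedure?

No

Step 1: the window is 7–46 days after 8 August 2023 (when the board resolution is passed), so 15 August 2023 through 23 September 2023; 20 September 2023 falls inside that range.
Step 2: 85 days after 20 September 2023 (when the draft resolution is circulated) is 14 December 2023; 25 December 2023 misses that deadline by 11 days.
That is the first point of non-compliance.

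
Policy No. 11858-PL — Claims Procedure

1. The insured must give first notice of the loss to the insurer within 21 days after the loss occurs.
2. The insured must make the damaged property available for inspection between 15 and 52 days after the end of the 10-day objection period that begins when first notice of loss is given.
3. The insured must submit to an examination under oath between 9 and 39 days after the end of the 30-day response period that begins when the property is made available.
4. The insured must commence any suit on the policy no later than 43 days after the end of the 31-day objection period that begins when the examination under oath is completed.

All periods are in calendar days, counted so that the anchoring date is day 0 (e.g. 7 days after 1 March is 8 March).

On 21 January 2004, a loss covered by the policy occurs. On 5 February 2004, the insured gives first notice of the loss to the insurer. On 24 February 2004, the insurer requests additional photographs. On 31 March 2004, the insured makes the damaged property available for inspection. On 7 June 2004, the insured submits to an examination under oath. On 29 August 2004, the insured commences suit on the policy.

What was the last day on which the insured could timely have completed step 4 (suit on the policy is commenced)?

The examination under oath is completed on 7 June 2004; the 31-day objection period therefore ends 8 July 2004, and step 4 runs from that date. 43 days after 8 July 2004 is 20 August 2004.

20 August 2004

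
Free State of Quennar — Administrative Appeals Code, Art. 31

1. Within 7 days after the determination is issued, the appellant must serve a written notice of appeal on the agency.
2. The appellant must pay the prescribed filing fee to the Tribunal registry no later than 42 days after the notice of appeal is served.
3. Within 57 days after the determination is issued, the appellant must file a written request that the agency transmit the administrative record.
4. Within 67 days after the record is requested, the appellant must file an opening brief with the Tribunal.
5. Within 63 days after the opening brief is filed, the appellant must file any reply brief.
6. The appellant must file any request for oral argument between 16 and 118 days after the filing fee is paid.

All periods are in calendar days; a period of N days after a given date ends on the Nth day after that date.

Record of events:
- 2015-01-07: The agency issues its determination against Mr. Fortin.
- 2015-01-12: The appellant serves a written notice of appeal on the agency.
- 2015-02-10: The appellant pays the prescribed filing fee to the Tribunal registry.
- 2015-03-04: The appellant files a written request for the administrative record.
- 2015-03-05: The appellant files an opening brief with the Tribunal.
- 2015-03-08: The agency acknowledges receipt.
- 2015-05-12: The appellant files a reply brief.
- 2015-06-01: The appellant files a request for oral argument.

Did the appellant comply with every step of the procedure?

Step 1 — counting 7 days from 2015-01-07 (when the determination is issued) gives a deadline of 2015-01-14; 2015-01-12 is within that limit.
Step 2 — counting 42 days from 2015-01-12 (when the notice of appeal is served) gives a deadline of 2015-02-23; completed 2015-02-10, before the deadline.
Step 3 — counting 57 days from 2015-01-07 (when the determination is issued) gives a deadline of 2015-03-05; done 2015-03-04 — timely.
Step 4 — counting 67 days from 2015-03-04 (when the record is requested) gives a deadline of 2015-05-10; done 2015-03-05 — timely.
Step 5 — counting 63 days from 2015-03-05 (when the opening brief is filed) gives a deadline of 2015-05-07; done 2015-05-12 — 5 days late.
Later steps need not be reached.

No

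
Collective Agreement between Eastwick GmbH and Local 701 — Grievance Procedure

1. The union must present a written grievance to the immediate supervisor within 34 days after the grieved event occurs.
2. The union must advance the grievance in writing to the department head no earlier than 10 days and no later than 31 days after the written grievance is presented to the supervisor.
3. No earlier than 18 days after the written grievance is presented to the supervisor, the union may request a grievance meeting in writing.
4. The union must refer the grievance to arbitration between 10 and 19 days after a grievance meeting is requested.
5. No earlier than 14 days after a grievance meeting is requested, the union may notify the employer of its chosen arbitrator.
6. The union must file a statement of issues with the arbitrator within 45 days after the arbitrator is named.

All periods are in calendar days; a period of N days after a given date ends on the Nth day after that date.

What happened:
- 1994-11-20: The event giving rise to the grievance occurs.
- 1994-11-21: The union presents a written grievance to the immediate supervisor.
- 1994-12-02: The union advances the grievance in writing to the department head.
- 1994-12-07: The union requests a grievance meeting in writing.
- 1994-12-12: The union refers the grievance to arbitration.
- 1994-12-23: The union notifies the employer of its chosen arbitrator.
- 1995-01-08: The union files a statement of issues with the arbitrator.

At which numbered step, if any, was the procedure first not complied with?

Step 3

Step 1: 34 days after 1994-11-20 (when the grieved event occurs) is 1994-12-24; done 1994-11-21 — timely.
Step 2: the window is 10–31 days after 1994-11-21 (when the written grievance is presented to the supervisor), so 1994-12-01 through 1994-12-22; done 1994-12-02, which is between those dates.
Step 3: the earliest permitted date is 18 days after 1994-11-21 (when the written grievance is presented to the supervisor), i.e. 1994-12-09; acted on 1994-12-07, 2 days prematurely.
Later steps need not be reached.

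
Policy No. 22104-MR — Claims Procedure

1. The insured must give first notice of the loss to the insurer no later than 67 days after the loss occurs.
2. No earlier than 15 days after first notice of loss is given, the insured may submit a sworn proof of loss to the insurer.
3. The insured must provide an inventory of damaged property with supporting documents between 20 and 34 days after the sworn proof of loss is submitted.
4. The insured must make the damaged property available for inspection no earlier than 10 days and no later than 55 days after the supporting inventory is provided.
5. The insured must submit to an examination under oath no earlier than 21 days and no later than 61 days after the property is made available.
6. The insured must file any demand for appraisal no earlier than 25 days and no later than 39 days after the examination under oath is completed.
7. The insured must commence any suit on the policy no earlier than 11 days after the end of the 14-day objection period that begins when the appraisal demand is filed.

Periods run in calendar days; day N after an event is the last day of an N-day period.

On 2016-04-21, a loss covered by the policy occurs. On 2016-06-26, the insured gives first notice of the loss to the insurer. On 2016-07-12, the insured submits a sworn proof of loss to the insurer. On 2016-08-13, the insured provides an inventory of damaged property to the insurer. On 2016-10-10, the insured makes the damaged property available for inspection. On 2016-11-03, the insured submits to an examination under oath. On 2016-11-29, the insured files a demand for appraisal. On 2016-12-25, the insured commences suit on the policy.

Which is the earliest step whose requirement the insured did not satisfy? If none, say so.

Step 4

Step 1: 67 days after 2016-04-21 (when the loss occurs) is 2016-06-27; done 2016-06-26 — timely.
Step 2: the earliest permitted date is 15 days after 2016-06-26 (when first notice of loss is given), i.e. 2016-07-11; done 2016-07-12, after the minimum wait.
Step 3: the window is 20–34 days after 2016-07-12 (when the sworn proof of loss is submitted), so 2016-08-01 through 2016-08-15; 2016-08-13 falls inside that range.
Step 4: the window is 10–55 days after 2016-08-13 (when the supporting inventory is provided), so 2016-08-23 through 2016-10-07; 2016-10-10 is 3 days past the end of the window.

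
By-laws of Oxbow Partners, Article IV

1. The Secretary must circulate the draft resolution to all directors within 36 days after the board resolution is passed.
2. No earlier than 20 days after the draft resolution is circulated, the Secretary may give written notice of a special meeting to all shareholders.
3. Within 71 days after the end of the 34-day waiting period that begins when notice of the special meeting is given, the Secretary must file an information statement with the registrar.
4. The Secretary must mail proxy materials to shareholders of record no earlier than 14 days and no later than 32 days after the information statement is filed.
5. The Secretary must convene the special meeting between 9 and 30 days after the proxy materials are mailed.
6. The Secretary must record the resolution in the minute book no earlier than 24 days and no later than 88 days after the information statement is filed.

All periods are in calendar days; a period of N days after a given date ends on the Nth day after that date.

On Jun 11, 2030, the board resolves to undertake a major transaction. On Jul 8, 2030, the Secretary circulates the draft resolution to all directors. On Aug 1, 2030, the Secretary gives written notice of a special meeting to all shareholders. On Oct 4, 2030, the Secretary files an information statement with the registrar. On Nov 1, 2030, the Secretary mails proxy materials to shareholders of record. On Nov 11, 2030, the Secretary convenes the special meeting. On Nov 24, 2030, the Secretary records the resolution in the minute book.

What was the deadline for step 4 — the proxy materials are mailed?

Step 4 runs from Oct 4, 2030, when the information statement is filed. The window is 14–32 days after Oct 4, 2030; it closes on Nov 5, 2030.

Nov 5, 2030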